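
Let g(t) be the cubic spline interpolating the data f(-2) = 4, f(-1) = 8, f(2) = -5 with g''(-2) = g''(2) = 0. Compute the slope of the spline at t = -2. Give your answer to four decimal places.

Let σ_i = g''(x_i). Step sizes h_i = 1, 3; slopes of the chords Δ_i = (y_(i+1) - y_i)/h_i = 4, -13/3.
  1·σ_0 + 8·σ_1 + 3·σ_2 = 6(Δ_1 - Δ_0) = -50
Natural end conditions: σ_0 = σ_2 = 0.
Forward elimination and back-substitution give σ_0 = 0, σ_1 = -25/4, σ_2 = 0.
On [-2, -1], g'(t) = b_0 + 2c_0·(t + 2) + 3d_0·(t + 2)² with b_0 = Δ_0 - h_0(2σ_0 + σ_1)/6 = 121/24, c_0 = σ_0/2 = 0, d_0 = (σ_1 - σ_0)/(6h_0) = -25/24. So g'(-2) = 121/24.

5.0417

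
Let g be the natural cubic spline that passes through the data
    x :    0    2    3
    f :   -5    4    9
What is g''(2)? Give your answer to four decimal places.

With σ_i denoting the second derivative at x_i, h_i = 2, 1, and Δ_i = (y_(i+1) − y_i)/h_i = 9/2, 5:
  2·σ_0 + 6·σ_1 + 1·σ_2 = 6(Δ_1 - Δ_0) = 3
Natural end conditions: σ_0 = σ_2 = 0.
Forward elimination and back-substitution give σ_0 = 0, σ_1 = 1/2, σ_2 = 0.

0.5000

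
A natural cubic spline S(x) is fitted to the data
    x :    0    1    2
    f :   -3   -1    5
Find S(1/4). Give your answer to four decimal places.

-2.7344

Put σ_i = S'' at the i-th knot. Here h = (1, 1) and Δ = (2, 6), so the interior equations h_(i-1)·σ_(i-1) + 2(h_(i-1)+h_i)·σ_i + h_i·σ_(i+1) = 6(Δ_i − Δ_(i-1)) read
  1·σ_0 + 4·σ_1 + 1·σ_2 = 6(Δ_1 - Δ_0) = 24
Natural end conditions: σ_0 = σ_2 = 0.
Hence σ_0 = 0, σ_1 = 6, σ_2 = 0.
On [0, 1], S(x) = -3 + 1·x + 0·x² + 1·x³.
With x = 1/4: S(1/4) = -175/64.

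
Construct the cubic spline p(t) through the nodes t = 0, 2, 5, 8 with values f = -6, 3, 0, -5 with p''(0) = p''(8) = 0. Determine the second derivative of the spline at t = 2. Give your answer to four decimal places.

-3.4595

Put M_i = p'' at the i-th knot. Here h = (2, 3, 3) and Δ = (9/2, -1, -5/3), so the interior equations h_(i-1)·M_(i-1) + 2(h_(i-1)+h_i)·M_i + h_i·M_(i+1) = 6(Δ_i − Δ_(i-1)) read
  2·M_0 + 10·M_1 + 3·M_2 = 6(Δ_1 - Δ_0) = -33
  3·M_1 + 12·M_2 + 3·M_3 = 6(Δ_2 - Δ_1) = -4
Natural end conditions: M_0 = M_3 = 0.
Solving the tridiagonal system: M_0 = 0, M_1 = -128/37, M_2 = 59/111, M_3 = 0.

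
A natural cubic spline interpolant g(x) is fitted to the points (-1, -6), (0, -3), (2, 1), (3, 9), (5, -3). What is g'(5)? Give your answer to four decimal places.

Write σ_i for g''(x_i). With h_i = 1, 2, 1, 2 and divided differences Δ_i = 3, 2, 8, -6, the continuity of g' gives the tridiagonal system
  1·σ_0 + 6·σ_1 + 2·σ_2 = 6(Δ_1 - Δ_0) = -6
  2·σ_1 + 6·σ_2 + 1·σ_3 = 6(Δ_2 - Δ_1) = 36
  1·σ_2 + 6·σ_3 + 2·σ_4 = 6(Δ_3 - Δ_2) = -84
Natural end conditions: σ_0 = σ_4 = 0.
Solving the tridiagonal system: σ_0 = 0, σ_1 = -135/31, σ_2 = 312/31, σ_3 = -486/31, σ_4 = 0.
On [3, 5], g'(x) = b_3 + 2c_3·(x - 3) + 3d_3·(x - 3)² with b_3 = Δ_3 - h_3(2σ_3 + σ_4)/6 = 138/31, c_3 = σ_3/2 = -243/31, d_3 = (σ_4 - σ_3)/(6h_3) = 81/62. So g'(5) = -348/31.

-11.2258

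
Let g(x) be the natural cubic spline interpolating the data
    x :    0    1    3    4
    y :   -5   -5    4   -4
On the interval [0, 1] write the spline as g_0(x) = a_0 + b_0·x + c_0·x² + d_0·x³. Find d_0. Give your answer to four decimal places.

Put M_i = g'' at the i-th knot. Here h = (1, 2, 1) and Δ = (0, 9/2, -8), so the interior equations h_(i-1)·M_(i-1) + 2(h_(i-1)+h_i)·M_i + h_i·M_(i+1) = 6(Δ_i − Δ_(i-1)) read
  1·M_0 + 6·M_1 + 2·M_2 = 6(Δ_1 - Δ_0) = 27
  2·M_1 + 6·M_2 + 1·M_3 = 6(Δ_2 - Δ_1) = -75
Natural end conditions: M_0 = M_3 = 0.
Hence M_0 = 0, M_1 = 39/4, M_2 = -63/4, M_3 = 0.
On [0, 1], with g_0(x) = a_0 + b_0·x + c_0·x² + d_0·x³: c_0 = M_0/2 = 0, d_0 = (M_1 - M_0)/(6h_0) = 13/8, b_0 = Δ_0 - h_0(2M_0 + M_1)/6 = -13/8.

1.6250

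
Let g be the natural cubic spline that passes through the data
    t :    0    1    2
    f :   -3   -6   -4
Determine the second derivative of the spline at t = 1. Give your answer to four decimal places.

7.5000

Put M_i = g'' at the i-th knot. Here h = (1, 1) and Δ = (-3, 2), so the interior equations h_(i-1)·M_(i-1) + 2(h_(i-1)+h_i)·M_i + h_i·M_(i+1) = 6(Δ_i − Δ_(i-1)) read
  1·M_0 + 4·M_1 + 1·M_2 = 6(Δ_1 - Δ_0) = 30
Natural end conditions: M_0 = M_2 = 0.
Forward elimination and back-substitution give M_0 = 0, M_1 = 15/2, M_2 = 0.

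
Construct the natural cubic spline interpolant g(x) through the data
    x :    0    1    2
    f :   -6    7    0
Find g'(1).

3

With m_i denoting the second derivative at x_i, h_i = 1, 1, and Δ_i = (y_(i+1) − y_i)/h_i = 13, -7:
  1·m_0 + 4·m_1 + 1·m_2 = 6(Δ_1 - Δ_0) = -120
Natural end conditions: m_0 = m_2 = 0.
Hence m_0 = 0, m_1 = -30, m_2 = 0.
On [1, 2], g'(x) = b_1 + 2c_1·(x - 1) + 3d_1·(x - 1)² with b_1 = Δ_1 - h_1(2m_1 + m_2)/6 = 3, c_1 = m_1/2 = -15, d_1 = (m_2 - m_1)/(6h_1) = 5. So g'(1) = 3.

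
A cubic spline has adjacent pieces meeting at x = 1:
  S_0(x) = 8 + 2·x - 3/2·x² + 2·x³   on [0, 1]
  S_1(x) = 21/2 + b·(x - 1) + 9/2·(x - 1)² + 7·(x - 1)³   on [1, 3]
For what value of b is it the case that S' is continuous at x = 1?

5

S_0'(x) = 2 - 3·x + 6·x², so S_0'(1) = 5. On the right, S_1'(1) = b, so b = 5.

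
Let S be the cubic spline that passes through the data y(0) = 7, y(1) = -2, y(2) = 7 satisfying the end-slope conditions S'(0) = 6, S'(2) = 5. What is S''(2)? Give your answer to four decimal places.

Let σ_i = S''(x_i). Step sizes h_i = 1, 1; slopes of the chords Δ_i = (y_(i+1) - y_i)/h_i = -9, 9.
  1·σ_0 + 4·σ_1 + 1·σ_2 = 6(Δ_1 - Δ_0) = 108
Clamped end conditions give two more equations: 2h_0·σ_0 + h_0·σ_1 = 6(Δ_0 - S'(0)) = -90 and h_1·σ_1 + 2h_1·σ_2 = 6(S'(2) - Δ_1) = -24.
Forward elimination and back-substitution give σ_0 = -145/2, σ_1 = 55, σ_2 = -79/2.

-39.5000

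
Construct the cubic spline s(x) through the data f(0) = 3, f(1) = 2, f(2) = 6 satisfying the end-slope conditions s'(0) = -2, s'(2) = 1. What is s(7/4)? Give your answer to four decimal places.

5.3516

With σ_i denoting the second derivative at x_i, h_i = 1, 1, and Δ_i = (y_(i+1) − y_i)/h_i = -1, 4:
  1·σ_0 + 4·σ_1 + 1·σ_2 = 6(Δ_1 - Δ_0) = 30
Clamped end conditions give two more equations: 2h_0·σ_0 + h_0·σ_1 = 6(Δ_0 - s'(0)) = 6 and h_1·σ_1 + 2h_1·σ_2 = 6(s'(2) - Δ_1) = -18.
Forward elimination and back-substitution give σ_0 = -3, σ_1 = 12, σ_2 = -15.
On [1, 2], s(x) = 2 + 5/2·(x - 1) + 6·(x - 1)² - 9/2·(x - 1)³.
With (x - 1) = 3/4: s(7/4) = 685/128.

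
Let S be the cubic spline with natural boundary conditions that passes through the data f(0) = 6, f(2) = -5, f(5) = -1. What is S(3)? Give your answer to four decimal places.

-5.9444

Put M_i = S'' at the i-th knot. Here h = (2, 3) and Δ = (-11/2, 4/3), so the interior equations h_(i-1)·M_(i-1) + 2(h_(i-1)+h_i)·M_i + h_i·M_(i+1) = 6(Δ_i − Δ_(i-1)) read
  2·M_0 + 10·M_1 + 3·M_2 = 6(Δ_1 - Δ_0) = 41
Natural end conditions: M_0 = M_2 = 0.
Solving: M_0 = 0, M_1 = 41/10, M_2 = 0.
On [2, 5], S(x) = -5 - 83/30·(x - 2) + 41/20·(x - 2)² - 41/180·(x - 2)³.
With (x - 2) = 1: S(3) = -107/18.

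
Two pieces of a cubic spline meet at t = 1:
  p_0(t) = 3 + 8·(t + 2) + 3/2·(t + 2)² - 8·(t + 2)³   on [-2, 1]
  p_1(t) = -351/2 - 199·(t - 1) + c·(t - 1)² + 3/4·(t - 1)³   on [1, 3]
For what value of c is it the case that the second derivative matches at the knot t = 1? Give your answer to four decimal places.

-70.5000

p_0''(t) = 3 - 48·(t + 2), so p_0''(1) = -141. On the right, p_1''(1) = 2c, so c = -141/2.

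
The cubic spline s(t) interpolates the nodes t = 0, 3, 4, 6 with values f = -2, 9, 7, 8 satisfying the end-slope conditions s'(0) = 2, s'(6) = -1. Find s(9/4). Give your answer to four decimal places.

7.8186

Put σ_i = s'' at the i-th knot. Here h = (3, 1, 2) and Δ = (11/3, -2, 1/2), so the interior equations h_(i-1)·σ_(i-1) + 2(h_(i-1)+h_i)·σ_i + h_i·σ_(i+1) = 6(Δ_i − Δ_(i-1)) read
  3·σ_0 + 8·σ_1 + 1·σ_2 = 6(Δ_1 - Δ_0) = -34
  1·σ_1 + 6·σ_2 + 2·σ_3 = 6(Δ_2 - Δ_1) = 15
Clamped end conditions give two more equations: 2h_0·σ_0 + h_0·σ_1 = 6(Δ_0 - s'(0)) = 10 and h_2·σ_2 + 2h_2·σ_3 = 6(s'(6) - Δ_2) = -9.
Solving the tridiagonal system: σ_0 = 71/14, σ_1 = -143/21, σ_2 = 221/42, σ_3 = -205/42.
On [0, 3], s(t) = -2 + 2·t + 71/28·t² - 499/756·t³.
With t = 9/4: s(9/4) = 14011/1792.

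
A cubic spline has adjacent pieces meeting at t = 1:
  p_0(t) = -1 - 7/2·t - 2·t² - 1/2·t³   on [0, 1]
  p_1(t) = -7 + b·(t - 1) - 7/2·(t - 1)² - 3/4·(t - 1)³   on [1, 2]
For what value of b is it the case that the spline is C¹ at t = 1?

p_0'(t) = -7/2 - 4·t - 3/2·t², so p_0'(1) = -9. On the right, p_1'(1) = b, so b = -9.

-9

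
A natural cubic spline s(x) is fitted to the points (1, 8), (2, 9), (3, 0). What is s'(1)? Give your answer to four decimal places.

3.5000

Write M_i for s''(x_i). With h_i = 1, 1 and divided differences Δ_i = 1, -9, the continuity of s' gives the tridiagonal system
  1·M_0 + 4·M_1 + 1·M_2 = 6(Δ_1 - Δ_0) = -60
Natural end conditions: M_0 = M_2 = 0.
Solving the tridiagonal system: M_0 = 0, M_1 = -15, M_2 = 0.
On [1, 2], s'(x) = b_0 + 2c_0·(x - 1) + 3d_0·(x - 1)² with b_0 = Δ_0 - h_0(2M_0 + M_1)/6 = 7/2, c_0 = M_0/2 = 0, d_0 = (M_1 - M_0)/(6h_0) = -5/2. So s'(1) = 7/2.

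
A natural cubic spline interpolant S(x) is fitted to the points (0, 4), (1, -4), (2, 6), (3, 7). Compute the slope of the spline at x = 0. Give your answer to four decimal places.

-13.4000

Put M_i = S'' at the i-th knot. Here h = (1, 1, 1) and Δ = (-8, 10, 1), so the interior equations h_(i-1)·M_(i-1) + 2(h_(i-1)+h_i)·M_i + h_i·M_(i+1) = 6(Δ_i − Δ_(i-1)) read
  1·M_0 + 4·M_1 + 1·M_2 = 6(Δ_1 - Δ_0) = 108
  1·M_1 + 4·M_2 + 1·M_3 = 6(Δ_2 - Δ_1) = -54
Natural end conditions: M_0 = M_3 = 0.
Forward elimination and back-substitution give M_0 = 0, M_1 = 162/5, M_2 = -108/5, M_3 = 0.
On [0, 1], S'(x) = b_0 + 2c_0·x + 3d_0·x² with b_0 = Δ_0 - h_0(2M_0 + M_1)/6 = -67/5, c_0 = M_0/2 = 0, d_0 = (M_1 - M_0)/(6h_0) = 27/5. So S'(0) = -67/5.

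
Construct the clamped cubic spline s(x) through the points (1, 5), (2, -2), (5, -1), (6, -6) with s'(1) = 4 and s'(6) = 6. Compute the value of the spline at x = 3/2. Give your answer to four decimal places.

3.0516

Put m_i = s'' at the i-th knot. Here h = (1, 3, 1) and Δ = (-7, 1/3, -5), so the interior equations h_(i-1)·m_(i-1) + 2(h_(i-1)+h_i)·m_i + h_i·m_(i+1) = 6(Δ_i − Δ_(i-1)) read
  1·m_0 + 8·m_1 + 3·m_2 = 6(Δ_1 - Δ_0) = 44
  3·m_1 + 8·m_2 + 1·m_3 = 6(Δ_2 - Δ_1) = -32
Clamped end conditions give two more equations: 2h_0·m_0 + h_0·m_1 = 6(Δ_0 - s'(1)) = -66 and h_2·m_2 + 2h_2·m_3 = 6(s'(6) - Δ_2) = 66.
Solving the tridiagonal system: m_0 = -2594/63, m_1 = 1030/63, m_2 = -958/63, m_3 = 2558/63.
On [1, 2], s(x) = 5 + 4·(x - 1) - 1297/63·(x - 1)² + 604/63·(x - 1)³.
With (x - 1) = 1/2: s(3/2) = 769/252.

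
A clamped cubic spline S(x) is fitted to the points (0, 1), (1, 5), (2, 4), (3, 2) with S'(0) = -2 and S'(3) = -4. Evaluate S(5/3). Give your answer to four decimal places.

Let σ_i = S''(x_i). Step sizes h_i = 1, 1, 1; slopes of the chords Δ_i = (y_(i+1) - y_i)/h_i = 4, -1, -2.
  1·σ_0 + 4·σ_1 + 1·σ_2 = 6(Δ_1 - Δ_0) = -30
  1·σ_1 + 4·σ_2 + 1·σ_3 = 6(Δ_2 - Δ_1) = -6
Clamped end conditions give two more equations: 2h_0·σ_0 + h_0·σ_1 = 6(Δ_0 - S'(0)) = 36 and h_2·σ_2 + 2h_2·σ_3 = 6(S'(3) - Δ_2) = -12.
Hence σ_0 = 382/15, σ_1 = -224/15, σ_2 = 64/15, σ_3 = -122/15.
On [1, 2], S(x) = 5 + 49/15·(x - 1) - 112/15·(x - 1)² + 16/5·(x - 1)³.
With (x - 1) = 2/3: S(5/3) = 649/135.

4.8074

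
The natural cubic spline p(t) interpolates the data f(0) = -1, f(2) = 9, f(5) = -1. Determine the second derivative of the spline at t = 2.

-5

With σ_i denoting the second derivative at x_i, h_i = 2, 3, and Δ_i = (y_(i+1) − y_i)/h_i = 5, -10/3:
  2·σ_0 + 10·σ_1 + 3·σ_2 = 6(Δ_1 - Δ_0) = -50
Natural end conditions: σ_0 = σ_2 = 0.
Solving the tridiagonal system: σ_0 = 0, σ_1 = -5, σ_2 = 0.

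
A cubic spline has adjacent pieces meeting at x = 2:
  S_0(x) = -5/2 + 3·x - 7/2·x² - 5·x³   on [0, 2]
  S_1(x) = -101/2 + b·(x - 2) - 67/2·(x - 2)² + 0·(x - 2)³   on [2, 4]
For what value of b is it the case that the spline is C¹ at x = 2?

S_0'(x) = 3 - 7·x - 15·x², so S_0'(2) = -71. On the right, S_1'(2) = b, so b = -71.

-71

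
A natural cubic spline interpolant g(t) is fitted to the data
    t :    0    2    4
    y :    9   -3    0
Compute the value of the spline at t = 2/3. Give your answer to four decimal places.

3.8889

Put M_i = g'' at the i-th knot. Here h = (2, 2) and Δ = (-6, 3/2), so the interior equations h_(i-1)·M_(i-1) + 2(h_(i-1)+h_i)·M_i + h_i·M_(i+1) = 6(Δ_i − Δ_(i-1)) read
  2·M_0 + 8·M_1 + 2·M_2 = 6(Δ_1 - Δ_0) = 45
Natural end conditions: M_0 = M_2 = 0.
Hence M_0 = 0, M_1 = 45/8, M_2 = 0.
On [0, 2], g(t) = 9 - 63/8·t + 0·t² + 15/32·t³.
With t = 2/3: g(2/3) = 35/9.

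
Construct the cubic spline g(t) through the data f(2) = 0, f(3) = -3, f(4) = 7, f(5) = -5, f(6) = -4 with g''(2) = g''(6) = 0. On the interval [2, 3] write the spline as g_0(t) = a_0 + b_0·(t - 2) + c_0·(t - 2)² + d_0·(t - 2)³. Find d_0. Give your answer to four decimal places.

Put M_i = g'' at the i-th knot. Here h = (1, 1, 1, 1) and Δ = (-3, 10, -12, 1), so the interior equations h_(i-1)·M_(i-1) + 2(h_(i-1)+h_i)·M_i + h_i·M_(i+1) = 6(Δ_i − Δ_(i-1)) read
  1·M_0 + 4·M_1 + 1·M_2 = 6(Δ_1 - Δ_0) = 78
  1·M_1 + 4·M_2 + 1·M_3 = 6(Δ_2 - Δ_1) = -132
  1·M_2 + 4·M_3 + 1·M_4 = 6(Δ_3 - Δ_2) = 78
Natural end conditions: M_0 = M_4 = 0.
Solving: M_0 = 0, M_1 = 222/7, M_2 = -342/7, M_3 = 222/7, M_4 = 0.
On [2, 3], with g_0(t) = a_0 + b_0·(t - 2) + c_0·(t - 2)² + d_0·(t - 2)³: c_0 = M_0/2 = 0, d_0 = (M_1 - M_0)/(6h_0) = 37/7, b_0 = Δ_0 - h_0(2M_0 + M_1)/6 = -58/7.

5.2857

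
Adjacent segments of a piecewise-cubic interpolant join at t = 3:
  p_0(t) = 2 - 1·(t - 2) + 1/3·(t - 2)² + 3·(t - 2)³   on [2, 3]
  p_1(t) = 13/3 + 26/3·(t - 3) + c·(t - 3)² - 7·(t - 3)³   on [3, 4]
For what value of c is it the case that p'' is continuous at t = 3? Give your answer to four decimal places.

p_0''(t) = 2/3 + 18·(t - 2), so p_0''(3) = 56/3. On the right, p_1''(3) = 2c, so c = 28/3.

9.3333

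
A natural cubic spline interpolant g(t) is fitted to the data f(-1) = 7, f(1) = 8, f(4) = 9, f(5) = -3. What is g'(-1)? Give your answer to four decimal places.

Let M_i = g''(x_i). Step sizes h_i = 2, 3, 1; slopes of the chords Δ_i = (y_(i+1) - y_i)/h_i = 1/2, 1/3, -12.
  2·M_0 + 10·M_1 + 3·M_2 = 6(Δ_1 - Δ_0) = -1
  3·M_1 + 8·M_2 + 1·M_3 = 6(Δ_2 - Δ_1) = -74
Natural end conditions: M_0 = M_3 = 0.
Solving: M_0 = 0, M_1 = 214/71, M_2 = -737/71, M_3 = 0.
On [-1, 1], g'(t) = b_0 + 2c_0·(t + 1) + 3d_0·(t + 1)² with b_0 = Δ_0 - h_0(2M_0 + M_1)/6 = -215/426, c_0 = M_0/2 = 0, d_0 = (M_1 - M_0)/(6h_0) = 107/426. So g'(-1) = -215/426.

-0.5047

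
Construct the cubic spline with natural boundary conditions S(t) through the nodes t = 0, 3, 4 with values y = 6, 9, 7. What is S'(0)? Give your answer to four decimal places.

2.1250

Put m_i = S'' at the i-th knot. Here h = (3, 1) and Δ = (1, -2), so the interior equations h_(i-1)·m_(i-1) + 2(h_(i-1)+h_i)·m_i + h_i·m_(i+1) = 6(Δ_i − Δ_(i-1)) read
  3·m_0 + 8·m_1 + 1·m_2 = 6(Δ_1 - Δ_0) = -18
Natural end conditions: m_0 = m_2 = 0.
Forward elimination and back-substitution give m_0 = 0, m_1 = -9/4, m_2 = 0.
On [0, 3], S'(t) = b_0 + 2c_0·t + 3d_0·t² with b_0 = Δ_0 - h_0(2m_0 + m_1)/6 = 17/8, c_0 = m_0/2 = 0, d_0 = (m_1 - m_0)/(6h_0) = -1/8. So S'(0) = 17/8.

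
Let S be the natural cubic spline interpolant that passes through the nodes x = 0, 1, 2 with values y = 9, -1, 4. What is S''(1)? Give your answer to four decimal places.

22.5000

With M_i denoting the second derivative at x_i, h_i = 1, 1, and Δ_i = (y_(i+1) − y_i)/h_i = -10, 5:
  1·M_0 + 4·M_1 + 1·M_2 = 6(Δ_1 - Δ_0) = 90
Natural end conditions: M_0 = M_2 = 0.
Forward elimination and back-substitution give M_0 = 0, M_1 = 45/2, M_2 = 0.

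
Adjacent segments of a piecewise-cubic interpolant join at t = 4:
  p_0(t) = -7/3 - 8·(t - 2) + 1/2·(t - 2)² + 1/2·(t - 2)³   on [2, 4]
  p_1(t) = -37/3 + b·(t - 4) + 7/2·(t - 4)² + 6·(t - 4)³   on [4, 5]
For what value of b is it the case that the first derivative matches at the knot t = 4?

p_0'(t) = -8 + 1·(t - 2) + 3/2·(t - 2)², so p_0'(4) = 0. On the right, p_1'(4) = b, so b = 0.

0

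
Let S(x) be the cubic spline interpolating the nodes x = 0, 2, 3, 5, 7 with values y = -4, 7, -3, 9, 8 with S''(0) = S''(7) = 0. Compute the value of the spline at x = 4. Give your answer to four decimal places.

-0.0439

Put σ_i = S'' at the i-th knot. Here h = (2, 1, 2, 2) and Δ = (11/2, -10, 6, -1/2), so the interior equations h_(i-1)·σ_(i-1) + 2(h_(i-1)+h_i)·σ_i + h_i·σ_(i+1) = 6(Δ_i − Δ_(i-1)) read
  2·σ_0 + 6·σ_1 + 1·σ_2 = 6(Δ_1 - Δ_0) = -93
  1·σ_1 + 6·σ_2 + 2·σ_3 = 6(Δ_2 - Δ_1) = 96
  2·σ_2 + 8·σ_3 + 2·σ_4 = 6(Δ_3 - Δ_2) = -39
Natural end conditions: σ_0 = σ_4 = 0.
Forward elimination and back-substitution give σ_0 = 0, σ_1 = -2469/128, σ_2 = 1455/64, σ_3 = -2703/256, σ_4 = 0.
On [3, 5], S(x) = -3 - 1443/256·(x - 3) + 1455/128·(x - 3)² - 2841/1024·(x - 3)³.
With (x - 3) = 1: S(4) = -45/1024.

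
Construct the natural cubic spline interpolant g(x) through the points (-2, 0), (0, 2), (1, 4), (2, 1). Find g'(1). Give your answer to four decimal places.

-0.3043

Write M_i for g''(x_i). With h_i = 2, 1, 1 and divided differences Δ_i = 1, 2, -3, the continuity of g' gives the tridiagonal system
  2·M_0 + 6·M_1 + 1·M_2 = 6(Δ_1 - Δ_0) = 6
  1·M_1 + 4·M_2 + 1·M_3 = 6(Δ_2 - Δ_1) = -30
Natural end conditions: M_0 = M_3 = 0.
Hence M_0 = 0, M_1 = 54/23, M_2 = -186/23, M_3 = 0.
On [1, 2], g'(x) = b_2 + 2c_2·(x - 1) + 3d_2·(x - 1)² with b_2 = Δ_2 - h_2(2M_2 + M_3)/6 = -7/23, c_2 = M_2/2 = -93/23, d_2 = (M_3 - M_2)/(6h_2) = 31/23. So g'(1) = -7/23.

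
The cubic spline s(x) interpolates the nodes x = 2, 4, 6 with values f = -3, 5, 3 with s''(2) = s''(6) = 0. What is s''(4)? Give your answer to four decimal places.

-3.7500

With m_i denoting the second derivative at x_i, h_i = 2, 2, and Δ_i = (y_(i+1) − y_i)/h_i = 4, -1:
  2·m_0 + 8·m_1 + 2·m_2 = 6(Δ_1 - Δ_0) = -30
Natural end conditions: m_0 = m_2 = 0.
Solving: m_0 = 0, m_1 = -15/4, m_2 = 0.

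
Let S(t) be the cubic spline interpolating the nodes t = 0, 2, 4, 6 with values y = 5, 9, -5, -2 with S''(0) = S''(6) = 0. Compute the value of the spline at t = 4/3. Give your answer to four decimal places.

Put m_i = S'' at the i-th knot. Here h = (2, 2, 2) and Δ = (2, -7, 3/2), so the interior equations h_(i-1)·m_(i-1) + 2(h_(i-1)+h_i)·m_i + h_i·m_(i+1) = 6(Δ_i − Δ_(i-1)) read
  2·m_0 + 8·m_1 + 2·m_2 = 6(Δ_1 - Δ_0) = -54
  2·m_1 + 8·m_2 + 2·m_3 = 6(Δ_2 - Δ_1) = 51
Natural end conditions: m_0 = m_3 = 0.
Hence m_0 = 0, m_1 = -89/10, m_2 = 43/5, m_3 = 0.
On [0, 2], S(t) = 5 + 149/30·t + 0·t² - 89/120·t³.
With t = 4/3: S(4/3) = 799/81.

9.8642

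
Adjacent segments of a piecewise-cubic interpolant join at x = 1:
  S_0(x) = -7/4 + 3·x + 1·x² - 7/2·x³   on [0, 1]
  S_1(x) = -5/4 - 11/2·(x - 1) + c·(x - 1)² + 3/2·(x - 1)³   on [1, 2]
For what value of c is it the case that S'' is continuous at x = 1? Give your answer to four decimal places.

-9.5000

S_0''(x) = 2 - 21·x, so S_0''(1) = -19. On the right, S_1''(1) = 2c, so c = -19/2.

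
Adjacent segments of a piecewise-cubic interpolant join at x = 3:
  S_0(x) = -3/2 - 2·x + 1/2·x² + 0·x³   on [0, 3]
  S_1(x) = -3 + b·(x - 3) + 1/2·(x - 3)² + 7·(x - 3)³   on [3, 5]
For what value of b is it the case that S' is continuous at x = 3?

S_0'(x) = -2 + 1·x + 0·x², so S_0'(3) = 1. On the right, S_1'(3) = b, so b = 1.

1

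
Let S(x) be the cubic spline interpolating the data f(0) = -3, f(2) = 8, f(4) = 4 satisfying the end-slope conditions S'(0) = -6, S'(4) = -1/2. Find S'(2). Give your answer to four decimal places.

Write m_i for S''(x_i). With h_i = 2, 2 and divided differences Δ_i = 11/2, -2, the continuity of S' gives the tridiagonal system
  2·m_0 + 8·m_1 + 2·m_2 = 6(Δ_1 - Δ_0) = -45
Clamped end conditions give two more equations: 2h_0·m_0 + h_0·m_1 = 6(Δ_0 - S'(0)) = 69 and h_1·m_1 + 2h_1·m_2 = 6(S'(4) - Δ_1) = 9.
Hence m_0 = 97/4, m_1 = -14, m_2 = 37/4.
On [2, 4], S'(x) = b_1 + 2c_1·(x - 2) + 3d_1·(x - 2)² with b_1 = Δ_1 - h_1(2m_1 + m_2)/6 = 17/4, c_1 = m_1/2 = -7, d_1 = (m_2 - m_1)/(6h_1) = 31/16. So S'(2) = 17/4.

4.2500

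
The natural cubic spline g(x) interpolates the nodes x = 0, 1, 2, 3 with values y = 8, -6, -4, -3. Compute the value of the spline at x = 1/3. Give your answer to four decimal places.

Put σ_i = g'' at the i-th knot. Here h = (1, 1, 1) and Δ = (-14, 2, 1), so the interior equations h_(i-1)·σ_(i-1) + 2(h_(i-1)+h_i)·σ_i + h_i·σ_(i+1) = 6(Δ_i − Δ_(i-1)) read
  1·σ_0 + 4·σ_1 + 1·σ_2 = 6(Δ_1 - Δ_0) = 96
  1·σ_1 + 4·σ_2 + 1·σ_3 = 6(Δ_2 - Δ_1) = -6
Natural end conditions: σ_0 = σ_3 = 0.
Solving: σ_0 = 0, σ_1 = 26, σ_2 = -8, σ_3 = 0.
On [0, 1], g(x) = 8 - 55/3·x + 0·x² + 13/3·x³.
With x = 1/3: g(1/3) = 166/81.

2.0494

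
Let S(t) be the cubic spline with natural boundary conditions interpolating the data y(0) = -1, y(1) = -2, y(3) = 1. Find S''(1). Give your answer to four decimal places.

With σ_i denoting the second derivative at x_i, h_i = 1, 2, and Δ_i = (y_(i+1) − y_i)/h_i = -1, 3/2:
  1·σ_0 + 6·σ_1 + 2·σ_2 = 6(Δ_1 - Δ_0) = 15
Natural end conditions: σ_0 = σ_2 = 0.
Forward elimination and back-substitution give σ_0 = 0, σ_1 = 5/2, σ_2 = 0.

2.5000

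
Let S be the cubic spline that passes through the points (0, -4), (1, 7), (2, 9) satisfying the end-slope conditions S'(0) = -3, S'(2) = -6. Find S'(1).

With m_i denoting the second derivative at x_i, h_i = 1, 1, and Δ_i = (y_(i+1) − y_i)/h_i = 11, 2:
  1·m_0 + 4·m_1 + 1·m_2 = 6(Δ_1 - Δ_0) = -54
Clamped end conditions give two more equations: 2h_0·m_0 + h_0·m_1 = 6(Δ_0 - S'(0)) = 84 and h_1·m_1 + 2h_1·m_2 = 6(S'(2) - Δ_1) = -48.
Solving the tridiagonal system: m_0 = 54, m_1 = -24, m_2 = -12.
On [1, 2], S'(t) = b_1 + 2c_1·(t - 1) + 3d_1·(t - 1)² with b_1 = Δ_1 - h_1(2m_1 + m_2)/6 = 12, c_1 = m_1/2 = -12, d_1 = (m_2 - m_1)/(6h_1) = 2. So S'(1) = 12.

12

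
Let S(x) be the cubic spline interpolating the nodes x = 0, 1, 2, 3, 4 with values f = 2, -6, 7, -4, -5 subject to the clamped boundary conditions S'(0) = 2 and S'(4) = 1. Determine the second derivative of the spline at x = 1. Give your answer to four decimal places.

Put M_i = S'' at the i-th knot. Here h = (1, 1, 1, 1) and Δ = (-8, 13, -11, -1), so the interior equations h_(i-1)·M_(i-1) + 2(h_(i-1)+h_i)·M_i + h_i·M_(i+1) = 6(Δ_i − Δ_(i-1)) read
  1·M_0 + 4·M_1 + 1·M_2 = 6(Δ_1 - Δ_0) = 126
  1·M_1 + 4·M_2 + 1·M_3 = 6(Δ_2 - Δ_1) = -144
  1·M_2 + 4·M_3 + 1·M_4 = 6(Δ_3 - Δ_2) = 60
Clamped end conditions give two more equations: 2h_0·M_0 + h_0·M_1 = 6(Δ_0 - S'(0)) = -60 and h_3·M_3 + 2h_3·M_4 = 6(S'(4) - Δ_3) = 12.
Forward elimination and back-substitution give M_0 = -851/14, M_1 = 431/7, M_2 = -119/2, M_3 = 227/7, M_4 = -143/14.

61.5714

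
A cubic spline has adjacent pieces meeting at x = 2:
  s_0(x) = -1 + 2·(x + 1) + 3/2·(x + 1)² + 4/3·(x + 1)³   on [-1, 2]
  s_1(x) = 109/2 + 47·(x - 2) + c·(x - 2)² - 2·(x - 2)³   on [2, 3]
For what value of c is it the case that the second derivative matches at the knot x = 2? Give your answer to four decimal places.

s_0''(x) = 3 + 8·(x + 1), so s_0''(2) = 27. On the right, s_1''(2) = 2c, so c = 27/2.

13.5000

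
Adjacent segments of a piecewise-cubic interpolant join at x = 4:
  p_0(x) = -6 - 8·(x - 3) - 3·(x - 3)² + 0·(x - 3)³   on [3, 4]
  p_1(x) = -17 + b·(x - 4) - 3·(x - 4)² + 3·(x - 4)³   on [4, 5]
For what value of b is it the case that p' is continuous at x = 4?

-14

p_0'(x) = -8 - 6·(x - 3) + 0·(x - 3)², so p_0'(4) = -14. On the right, p_1'(4) = b, so b = -14.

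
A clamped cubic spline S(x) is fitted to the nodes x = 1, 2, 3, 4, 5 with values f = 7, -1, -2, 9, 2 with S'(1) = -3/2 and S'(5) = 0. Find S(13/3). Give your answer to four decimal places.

7.2765

Write σ_i for S''(x_i). With h_i = 1, 1, 1, 1 and divided differences Δ_i = -8, -1, 11, -7, the continuity of S' gives the tridiagonal system
  1·σ_0 + 4·σ_1 + 1·σ_2 = 6(Δ_1 - Δ_0) = 42
  1·σ_1 + 4·σ_2 + 1·σ_3 = 6(Δ_2 - Δ_1) = 72
  1·σ_2 + 4·σ_3 + 1·σ_4 = 6(Δ_3 - Δ_2) = -108
Clamped end conditions give two more equations: 2h_0·σ_0 + h_0·σ_1 = 6(Δ_0 - S'(1)) = -39 and h_3·σ_3 + 2h_3·σ_4 = 6(S'(5) - Δ_3) = 42.
Hence σ_0 = -1371/56, σ_1 = 279/28, σ_2 = 213/8, σ_3 = -1245/28, σ_4 = 2421/56.
On [4, 5], S(x) = 9 + 69/112·(x - 4) - 1245/56·(x - 4)² + 1637/112·(x - 4)³.
With (x - 4) = 1/3: S(13/3) = 5501/756.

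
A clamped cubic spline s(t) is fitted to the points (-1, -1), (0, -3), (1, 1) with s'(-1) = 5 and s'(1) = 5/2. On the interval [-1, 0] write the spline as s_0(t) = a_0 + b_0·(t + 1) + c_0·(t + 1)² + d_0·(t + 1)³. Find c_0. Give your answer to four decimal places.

Write M_i for s''(x_i). With h_i = 1, 1 and divided differences Δ_i = -2, 4, the continuity of s' gives the tridiagonal system
  1·M_0 + 4·M_1 + 1·M_2 = 6(Δ_1 - Δ_0) = 36
Clamped end conditions give two more equations: 2h_0·M_0 + h_0·M_1 = 6(Δ_0 - s'(-1)) = -42 and h_1·M_1 + 2h_1·M_2 = 6(s'(1) - Δ_1) = -9.
Hence M_0 = -125/4, M_1 = 41/2, M_2 = -59/4.
On [-1, 0], with s_0(t) = a_0 + b_0·(t + 1) + c_0·(t + 1)² + d_0·(t + 1)³: c_0 = M_0/2 = -125/8, d_0 = (M_1 - M_0)/(6h_0) = 69/8, b_0 = Δ_0 - h_0(2M_0 + M_1)/6 = 5.

-15.6250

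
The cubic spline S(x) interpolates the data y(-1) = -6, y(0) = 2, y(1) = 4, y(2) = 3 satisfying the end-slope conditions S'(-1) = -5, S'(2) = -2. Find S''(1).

With m_i denoting the second derivative at x_i, h_i = 1, 1, 1, and Δ_i = (y_(i+1) − y_i)/h_i = 8, 2, -1:
  1·m_0 + 4·m_1 + 1·m_2 = 6(Δ_1 - Δ_0) = -36
  1·m_1 + 4·m_2 + 1·m_3 = 6(Δ_2 - Δ_1) = -18
Clamped end conditions give two more equations: 2h_0·m_0 + h_0·m_1 = 6(Δ_0 - S'(-1)) = 78 and h_2·m_2 + 2h_2·m_3 = 6(S'(2) - Δ_2) = -6.
Solving: m_0 = 50, m_1 = -22, m_2 = 2, m_3 = -4.

2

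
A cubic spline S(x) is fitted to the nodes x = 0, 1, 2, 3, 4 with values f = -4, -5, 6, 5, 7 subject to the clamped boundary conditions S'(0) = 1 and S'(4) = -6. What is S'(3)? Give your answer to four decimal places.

0.7857

With M_i denoting the second derivative at x_i, h_i = 1, 1, 1, 1, and Δ_i = (y_(i+1) − y_i)/h_i = -1, 11, -1, 2:
  1·M_0 + 4·M_1 + 1·M_2 = 6(Δ_1 - Δ_0) = 72
  1·M_1 + 4·M_2 + 1·M_3 = 6(Δ_2 - Δ_1) = -72
  1·M_2 + 4·M_3 + 1·M_4 = 6(Δ_3 - Δ_2) = 18
Clamped end conditions give two more equations: 2h_0·M_0 + h_0·M_1 = 6(Δ_0 - S'(0)) = -12 and h_3·M_3 + 2h_3·M_4 = 6(S'(4) - Δ_3) = -48.
Solving: M_0 = -151/7, M_1 = 218/7, M_2 = -31, M_3 = 146/7, M_4 = -241/7.
On [3, 4], S'(x) = b_3 + 2c_3·(x - 3) + 3d_3·(x - 3)² with b_3 = Δ_3 - h_3(2M_3 + M_4)/6 = 11/14, c_3 = M_3/2 = 73/7, d_3 = (M_4 - M_3)/(6h_3) = -129/14. So S'(3) = 11/14.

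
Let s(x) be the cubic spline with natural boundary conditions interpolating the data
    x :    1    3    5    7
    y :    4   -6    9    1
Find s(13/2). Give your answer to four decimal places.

4.8281

Let m_i = s''(x_i). Step sizes h_i = 2, 2, 2; slopes of the chords Δ_i = (y_(i+1) - y_i)/h_i = -5, 15/2, -4.
  2·m_0 + 8·m_1 + 2·m_2 = 6(Δ_1 - Δ_0) = 75
  2·m_1 + 8·m_2 + 2·m_3 = 6(Δ_2 - Δ_1) = -69
Natural end conditions: m_0 = m_3 = 0.
Forward elimination and back-substitution give m_0 = 0, m_1 = 123/10, m_2 = -117/10, m_3 = 0.
On [5, 7], s(x) = 9 + 19/5·(x - 5) - 117/20·(x - 5)² + 39/40·(x - 5)³.
With (x - 5) = 3/2: s(13/2) = 309/64.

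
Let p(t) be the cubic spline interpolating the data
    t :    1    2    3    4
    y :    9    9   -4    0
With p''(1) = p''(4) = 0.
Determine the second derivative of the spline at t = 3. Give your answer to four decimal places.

Put σ_i = p'' at the i-th knot. Here h = (1, 1, 1) and Δ = (0, -13, 4), so the interior equations h_(i-1)·σ_(i-1) + 2(h_(i-1)+h_i)·σ_i + h_i·σ_(i+1) = 6(Δ_i − Δ_(i-1)) read
  1·σ_0 + 4·σ_1 + 1·σ_2 = 6(Δ_1 - Δ_0) = -78
  1·σ_1 + 4·σ_2 + 1·σ_3 = 6(Δ_2 - Δ_1) = 102
Natural end conditions: σ_0 = σ_3 = 0.
Forward elimination and back-substitution give σ_0 = 0, σ_1 = -138/5, σ_2 = 162/5, σ_3 = 0.

32.4000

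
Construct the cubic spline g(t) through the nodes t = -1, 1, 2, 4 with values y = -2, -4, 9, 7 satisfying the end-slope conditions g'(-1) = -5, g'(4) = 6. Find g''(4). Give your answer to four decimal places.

22.9375

Write M_i for g''(x_i). With h_i = 2, 1, 2 and divided differences Δ_i = -1, 13, -1, the continuity of g' gives the tridiagonal system
  2·M_0 + 6·M_1 + 1·M_2 = 6(Δ_1 - Δ_0) = 84
  1·M_1 + 6·M_2 + 2·M_3 = 6(Δ_2 - Δ_1) = -84
Clamped end conditions give two more equations: 2h_0·M_0 + h_0·M_1 = 6(Δ_0 - g'(-1)) = 24 and h_2·M_2 + 2h_2·M_3 = 6(g'(4) - Δ_2) = 42.
Forward elimination and back-substitution give M_0 = -59/16, M_1 = 155/8, M_2 = -199/8, M_3 = 367/16.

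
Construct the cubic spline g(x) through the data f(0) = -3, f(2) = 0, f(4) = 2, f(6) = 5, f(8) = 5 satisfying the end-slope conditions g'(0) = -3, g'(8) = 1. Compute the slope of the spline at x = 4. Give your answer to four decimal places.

Put m_i = g'' at the i-th knot. Here h = (2, 2, 2, 2) and Δ = (3/2, 1, 3/2, 0), so the interior equations h_(i-1)·m_(i-1) + 2(h_(i-1)+h_i)·m_i + h_i·m_(i+1) = 6(Δ_i − Δ_(i-1)) read
  2·m_0 + 8·m_1 + 2·m_2 = 6(Δ_1 - Δ_0) = -3
  2·m_1 + 8·m_2 + 2·m_3 = 6(Δ_2 - Δ_1) = 3
  2·m_2 + 8·m_3 + 2·m_4 = 6(Δ_3 - Δ_2) = -9
Clamped end conditions give two more equations: 2h_0·m_0 + h_0·m_1 = 6(Δ_0 - g'(0)) = 27 and h_3·m_3 + 2h_3·m_4 = 6(g'(8) - Δ_3) = 6.
Hence m_0 = 457/56, m_1 = -79/28, m_2 = 13/8, m_3 = -61/28, m_4 = 145/56.
On [4, 6], g'(x) = b_2 + 2c_2·(x - 4) + 3d_2·(x - 4)² with b_2 = Δ_2 - h_2(2m_2 + m_3)/6 = 8/7, c_2 = m_2/2 = 13/16, d_2 = (m_3 - m_2)/(6h_2) = -71/224. So g'(4) = 8/7.

1.1429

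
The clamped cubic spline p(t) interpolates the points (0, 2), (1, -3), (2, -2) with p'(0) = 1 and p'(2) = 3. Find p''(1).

Write σ_i for p''(x_i). With h_i = 1, 1 and divided differences Δ_i = -5, 1, the continuity of p' gives the tridiagonal system
  1·σ_0 + 4·σ_1 + 1·σ_2 = 6(Δ_1 - Δ_0) = 36
Clamped end conditions give two more equations: 2h_0·σ_0 + h_0·σ_1 = 6(Δ_0 - p'(0)) = -36 and h_1·σ_1 + 2h_1·σ_2 = 6(p'(2) - Δ_1) = 12.
Solving the tridiagonal system: σ_0 = -26, σ_1 = 16, σ_2 = -2.

16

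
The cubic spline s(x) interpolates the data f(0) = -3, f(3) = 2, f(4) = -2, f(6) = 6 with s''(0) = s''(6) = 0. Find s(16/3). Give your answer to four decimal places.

1.5766

With M_i denoting the second derivative at x_i, h_i = 3, 1, 2, and Δ_i = (y_(i+1) − y_i)/h_i = 5/3, -4, 4:
  3·M_0 + 8·M_1 + 1·M_2 = 6(Δ_1 - Δ_0) = -34
  1·M_1 + 6·M_2 + 2·M_3 = 6(Δ_2 - Δ_1) = 48
Natural end conditions: M_0 = M_3 = 0.
Hence M_0 = 0, M_1 = -252/47, M_2 = 418/47, M_3 = 0.
On [4, 6], s(x) = -2 - 272/141·(x - 4) + 209/47·(x - 4)² - 209/282·(x - 4)³.
With (x - 4) = 4/3: s(16/3) = 6002/3807.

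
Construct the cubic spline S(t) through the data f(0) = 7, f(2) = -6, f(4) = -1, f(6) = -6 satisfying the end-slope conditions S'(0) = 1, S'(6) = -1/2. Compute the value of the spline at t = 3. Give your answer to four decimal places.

-4.6250

With m_i denoting the second derivative at x_i, h_i = 2, 2, 2, and Δ_i = (y_(i+1) − y_i)/h_i = -13/2, 5/2, -5/2:
  2·m_0 + 8·m_1 + 2·m_2 = 6(Δ_1 - Δ_0) = 54
  2·m_1 + 8·m_2 + 2·m_3 = 6(Δ_2 - Δ_1) = -30
Clamped end conditions give two more equations: 2h_0·m_0 + h_0·m_1 = 6(Δ_0 - S'(0)) = -45 and h_2·m_2 + 2h_2·m_3 = 6(S'(6) - Δ_2) = 12.
Forward elimination and back-substitution give m_0 = -18, m_1 = 27/2, m_2 = -9, m_3 = 15/2.
On [2, 4], S(t) = -6 - 7/2·(t - 2) + 27/4·(t - 2)² - 15/8·(t - 2)³.
With (t - 2) = 1: S(3) = -37/8.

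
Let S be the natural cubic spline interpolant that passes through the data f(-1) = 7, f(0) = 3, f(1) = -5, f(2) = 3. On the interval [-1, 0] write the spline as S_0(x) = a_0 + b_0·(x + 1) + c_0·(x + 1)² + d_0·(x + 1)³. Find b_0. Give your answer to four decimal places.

Let σ_i = S''(x_i). Step sizes h_i = 1, 1, 1; slopes of the chords Δ_i = (y_(i+1) - y_i)/h_i = -4, -8, 8.
  1·σ_0 + 4·σ_1 + 1·σ_2 = 6(Δ_1 - Δ_0) = -24
  1·σ_1 + 4·σ_2 + 1·σ_3 = 6(Δ_2 - Δ_1) = 96
Natural end conditions: σ_0 = σ_3 = 0.
Hence σ_0 = 0, σ_1 = -64/5, σ_2 = 136/5, σ_3 = 0.
On [-1, 0], with S_0(x) = a_0 + b_0·(x + 1) + c_0·(x + 1)² + d_0·(x + 1)³: c_0 = σ_0/2 = 0, d_0 = (σ_1 - σ_0)/(6h_0) = -32/15, b_0 = Δ_0 - h_0(2σ_0 + σ_1)/6 = -28/15.

-1.8667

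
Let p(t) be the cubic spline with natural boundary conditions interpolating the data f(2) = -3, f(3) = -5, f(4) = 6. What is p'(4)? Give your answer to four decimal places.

14.2500

Write σ_i for p''(x_i). With h_i = 1, 1 and divided differences Δ_i = -2, 11, the continuity of p' gives the tridiagonal system
  1·σ_0 + 4·σ_1 + 1·σ_2 = 6(Δ_1 - Δ_0) = 78
Natural end conditions: σ_0 = σ_2 = 0.
Solving: σ_0 = 0, σ_1 = 39/2, σ_2 = 0.
On [3, 4], p'(t) = b_1 + 2c_1·(t - 3) + 3d_1·(t - 3)² with b_1 = Δ_1 - h_1(2σ_1 + σ_2)/6 = 9/2, c_1 = σ_1/2 = 39/4, d_1 = (σ_2 - σ_1)/(6h_1) = -13/4. So p'(4) = 57/4.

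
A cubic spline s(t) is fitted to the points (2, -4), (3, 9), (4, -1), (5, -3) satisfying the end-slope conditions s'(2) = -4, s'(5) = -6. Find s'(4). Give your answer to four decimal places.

Let m_i = s''(x_i). Step sizes h_i = 1, 1, 1; slopes of the chords Δ_i = (y_(i+1) - y_i)/h_i = 13, -10, -2.
  1·m_0 + 4·m_1 + 1·m_2 = 6(Δ_1 - Δ_0) = -138
  1·m_1 + 4·m_2 + 1·m_3 = 6(Δ_2 - Δ_1) = 48
Clamped end conditions give two more equations: 2h_0·m_0 + h_0·m_1 = 6(Δ_0 - s'(2)) = 102 and h_2·m_2 + 2h_2·m_3 = 6(s'(5) - Δ_2) = -24.
Solving the tridiagonal system: m_0 = 1246/15, m_1 = -962/15, m_2 = 532/15, m_3 = -446/15.
On [4, 5], s'(t) = b_2 + 2c_2·(t - 4) + 3d_2·(t - 4)² with b_2 = Δ_2 - h_2(2m_2 + m_3)/6 = -133/15, c_2 = m_2/2 = 266/15, d_2 = (m_3 - m_2)/(6h_2) = -163/15. So s'(4) = -133/15.

-8.8667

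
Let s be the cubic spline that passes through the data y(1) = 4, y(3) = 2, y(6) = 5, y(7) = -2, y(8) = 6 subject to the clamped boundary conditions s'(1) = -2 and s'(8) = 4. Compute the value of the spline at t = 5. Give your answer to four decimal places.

Put σ_i = s'' at the i-th knot. Here h = (2, 3, 1, 1) and Δ = (-1, 1, -7, 8), so the interior equations h_(i-1)·σ_(i-1) + 2(h_(i-1)+h_i)·σ_i + h_i·σ_(i+1) = 6(Δ_i − Δ_(i-1)) read
  2·σ_0 + 10·σ_1 + 3·σ_2 = 6(Δ_1 - Δ_0) = 12
  3·σ_1 + 8·σ_2 + 1·σ_3 = 6(Δ_2 - Δ_1) = -48
  1·σ_2 + 4·σ_3 + 1·σ_4 = 6(Δ_3 - Δ_2) = 90
Clamped end conditions give two more equations: 2h_0·σ_0 + h_0·σ_1 = 6(Δ_0 - s'(1)) = 6 and h_3·σ_3 + 2h_3·σ_4 = 6(s'(8) - Δ_3) = -24.
Forward elimination and back-substitution give σ_0 = -93/94, σ_1 = 234/47, σ_2 = -561/47, σ_3 = 1530/47, σ_4 = -1329/47.
On [3, 6], s(t) = 2 + 187/94·(t - 3) + 117/47·(t - 3)² - 265/282·(t - 3)³.
With (t - 3) = 2: s(5) = 1187/141.

8.4184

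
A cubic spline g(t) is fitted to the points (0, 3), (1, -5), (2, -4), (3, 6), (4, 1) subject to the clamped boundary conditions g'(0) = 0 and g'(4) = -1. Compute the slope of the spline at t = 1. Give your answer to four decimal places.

-7.6964

Write σ_i for g''(x_i). With h_i = 1, 1, 1, 1 and divided differences Δ_i = -8, 1, 10, -5, the continuity of g' gives the tridiagonal system
  1·σ_0 + 4·σ_1 + 1·σ_2 = 6(Δ_1 - Δ_0) = 54
  1·σ_1 + 4·σ_2 + 1·σ_3 = 6(Δ_2 - Δ_1) = 54
  1·σ_2 + 4·σ_3 + 1·σ_4 = 6(Δ_3 - Δ_2) = -90
Clamped end conditions give two more equations: 2h_0·σ_0 + h_0·σ_1 = 6(Δ_0 - g'(0)) = -48 and h_3·σ_3 + 2h_3·σ_4 = 6(g'(4) - Δ_3) = 24.
Solving: σ_0 = -913/28, σ_1 = 241/14, σ_2 = 71/4, σ_3 = -479/14, σ_4 = 815/28.
On [1, 2], g'(t) = b_1 + 2c_1·(t - 1) + 3d_1·(t - 1)² with b_1 = Δ_1 - h_1(2σ_1 + σ_2)/6 = -431/56, c_1 = σ_1/2 = 241/28, d_1 = (σ_2 - σ_1)/(6h_1) = 5/56. So g'(1) = -431/56.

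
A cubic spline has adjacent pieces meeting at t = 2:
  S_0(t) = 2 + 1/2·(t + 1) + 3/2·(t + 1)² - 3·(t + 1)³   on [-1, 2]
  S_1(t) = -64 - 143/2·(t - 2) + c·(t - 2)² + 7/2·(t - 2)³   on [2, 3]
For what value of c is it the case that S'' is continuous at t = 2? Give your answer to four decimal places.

S_0''(t) = 3 - 18·(t + 1), so S_0''(2) = -51. On the right, S_1''(2) = 2c, so c = -51/2.

-25.5000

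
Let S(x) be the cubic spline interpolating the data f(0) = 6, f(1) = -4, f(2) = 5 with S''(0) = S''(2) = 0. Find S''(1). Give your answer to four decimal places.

28.5000

Put m_i = S'' at the i-th knot. Here h = (1, 1) and Δ = (-10, 9), so the interior equations h_(i-1)·m_(i-1) + 2(h_(i-1)+h_i)·m_i + h_i·m_(i+1) = 6(Δ_i − Δ_(i-1)) read
  1·m_0 + 4·m_1 + 1·m_2 = 6(Δ_1 - Δ_0) = 114
Natural end conditions: m_0 = m_2 = 0.
Forward elimination and back-substitution give m_0 = 0, m_1 = 57/2, m_2 = 0.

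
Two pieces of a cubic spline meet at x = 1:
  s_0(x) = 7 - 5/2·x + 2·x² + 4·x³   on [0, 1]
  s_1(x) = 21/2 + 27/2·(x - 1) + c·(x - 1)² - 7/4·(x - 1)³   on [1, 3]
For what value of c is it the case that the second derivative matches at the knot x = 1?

14

s_0''(x) = 4 + 24·x, so s_0''(1) = 28. On the right, s_1''(1) = 2c, so c = 14.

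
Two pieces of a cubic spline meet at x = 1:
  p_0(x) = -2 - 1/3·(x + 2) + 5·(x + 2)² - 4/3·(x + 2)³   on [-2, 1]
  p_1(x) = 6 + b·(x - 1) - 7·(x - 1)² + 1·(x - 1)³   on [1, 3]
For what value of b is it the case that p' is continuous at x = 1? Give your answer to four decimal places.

-6.3333

p_0'(x) = -1/3 + 10·(x + 2) - 4·(x + 2)², so p_0'(1) = -19/3. On the right, p_1'(1) = b, so b = -19/3.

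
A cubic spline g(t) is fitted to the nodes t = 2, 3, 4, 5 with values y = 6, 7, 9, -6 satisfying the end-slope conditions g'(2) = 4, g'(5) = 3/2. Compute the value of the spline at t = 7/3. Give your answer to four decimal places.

6.5531

Write M_i for g''(x_i). With h_i = 1, 1, 1 and divided differences Δ_i = 1, 2, -15, the continuity of g' gives the tridiagonal system
  1·M_0 + 4·M_1 + 1·M_2 = 6(Δ_1 - Δ_0) = 6
  1·M_1 + 4·M_2 + 1·M_3 = 6(Δ_2 - Δ_1) = -102
Clamped end conditions give two more equations: 2h_0·M_0 + h_0·M_1 = 6(Δ_0 - g'(2)) = -18 and h_2·M_2 + 2h_2·M_3 = 6(g'(5) - Δ_2) = 99.
Solving the tridiagonal system: M_0 = -271/15, M_1 = 272/15, M_2 = -727/15, M_3 = 1106/15.
On [2, 3], g(t) = 6 + 4·(t - 2) - 271/30·(t - 2)² + 181/30·(t - 2)³.
With (t - 2) = 1/3: g(7/3) = 2654/405.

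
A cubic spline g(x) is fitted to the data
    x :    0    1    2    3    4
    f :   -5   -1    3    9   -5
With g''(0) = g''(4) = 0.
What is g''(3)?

Put M_i = g'' at the i-th knot. Here h = (1, 1, 1, 1) and Δ = (4, 4, 6, -14), so the interior equations h_(i-1)·M_(i-1) + 2(h_(i-1)+h_i)·M_i + h_i·M_(i+1) = 6(Δ_i − Δ_(i-1)) read
  1·M_0 + 4·M_1 + 1·M_2 = 6(Δ_1 - Δ_0) = 0
  1·M_1 + 4·M_2 + 1·M_3 = 6(Δ_2 - Δ_1) = 12
  1·M_2 + 4·M_3 + 1·M_4 = 6(Δ_3 - Δ_2) = -120
Natural end conditions: M_0 = M_4 = 0.
Solving: M_0 = 0, M_1 = -3, M_2 = 12, M_3 = -33, M_4 = 0.

-33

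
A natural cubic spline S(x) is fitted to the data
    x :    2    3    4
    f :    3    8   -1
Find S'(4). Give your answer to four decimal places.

-12.5000

Put m_i = S'' at the i-th knot. Here h = (1, 1) and Δ = (5, -9), so the interior equations h_(i-1)·m_(i-1) + 2(h_(i-1)+h_i)·m_i + h_i·m_(i+1) = 6(Δ_i − Δ_(i-1)) read
  1·m_0 + 4·m_1 + 1·m_2 = 6(Δ_1 - Δ_0) = -84
Natural end conditions: m_0 = m_2 = 0.
Solving: m_0 = 0, m_1 = -21, m_2 = 0.
On [3, 4], S'(x) = b_1 + 2c_1·(x - 3) + 3d_1·(x - 3)² with b_1 = Δ_1 - h_1(2m_1 + m_2)/6 = -2, c_1 = m_1/2 = -21/2, d_1 = (m_2 - m_1)/(6h_1) = 7/2. So S'(4) = -25/2.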